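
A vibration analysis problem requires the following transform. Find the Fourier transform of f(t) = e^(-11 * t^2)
The Fourier transform of a Gaussian e^(-a * t^2) is sqrt(pi/a) * e^(-omega^2/(4a)).
With a=11: F(omega)=sqrt(pi/11) * e^(-omega^2/44)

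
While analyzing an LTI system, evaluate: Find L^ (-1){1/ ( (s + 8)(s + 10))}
Partial fractions: 1/((s + 8)(s + 10))=A/(s + 8) + B/(s + 10)
Cover-up: A=1/(s + 10)|_{s=-8}=1/2; B=1/(s + 8)|_{s=-10}=-1/2
L^(-1)=(1/2)e^(-8t) - (1/2)e^(-10t)

Answer: (1/2)(e^(-8t) - e^(-10t))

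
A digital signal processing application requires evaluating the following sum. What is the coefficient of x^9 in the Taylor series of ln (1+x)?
ln(1+x)=Σ (-1)^(n+1) x^n/n
Coefficient of x^9=(-1)^10/9=1/9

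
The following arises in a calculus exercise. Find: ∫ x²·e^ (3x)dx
Integration by parts twice:
First: u = x², dv = e^(3x) dx => x²e^(3x)/3 - (2/3)∫ xe^(3x) dx
Second (∫ xe^(3x) dx): xe^(3x)/3 - e^(3x)/9
Combining: e^(3x)(x²/3-2x/9+2/27)+C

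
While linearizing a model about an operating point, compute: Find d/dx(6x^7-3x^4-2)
Power rule: d/dx(ax^n) = n·a·x^(n-1)
Term by term: 42·x^6-12·x^3

Answer: 42x^6-12x^3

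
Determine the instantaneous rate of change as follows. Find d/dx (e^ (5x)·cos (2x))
Product rule: (fg)' = f'g+fg'
f = e^(5x), f' = 5·e^(5x)
g = cos(2x), g' = -2·sin(2x)

Answer: 5·e^(5x)·cos(2x)-2·e^(5x)·sin(2x)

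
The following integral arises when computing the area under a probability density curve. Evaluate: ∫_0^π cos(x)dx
Antiderivative: sin(x)
Evaluate at bounds: [sin(1·π)/1] - [sin(1·0)/1]
=((0) - (0))/1=0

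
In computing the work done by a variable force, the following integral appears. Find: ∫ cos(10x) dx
Using substitution u = 10x: ∫ cos(u) du/10 = sin(u)/10 + C

Answer: (1/10)sin(10x) + C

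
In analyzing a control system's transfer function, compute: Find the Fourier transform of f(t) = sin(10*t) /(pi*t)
sin(W*t)/(pi*t)=(W/pi)*sinc(W*t/pi) is the impulse response of the ideal low-pass filter with cutoff W (here W=10).
Its Fourier transform is a rectangular function:
F(omega)=1 for |omega| < 10, 0 otherwise

Answer: rect(omega/20) [i.e., 1 for |omega| < 10, 0 otherwise]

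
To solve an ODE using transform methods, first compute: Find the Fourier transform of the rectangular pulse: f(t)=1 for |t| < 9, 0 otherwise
F(omega) = integral from -9 to 9 of e^(-j*omega*t) dt
= 2*sin(9*omega)/omega = 18*sinc(9*omega/pi)

Answer: 2*sin(9*omega)/omega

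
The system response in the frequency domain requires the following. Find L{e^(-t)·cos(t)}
First shifting: L{e^(at)f(t)}=F(s-a)
L{cos(t)}=s/(s²+1)
Shift: (s+1)/((s+1)²+1)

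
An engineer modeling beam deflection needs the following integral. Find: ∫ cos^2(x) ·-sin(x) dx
Let u=cos(x), du=-sin(x) dx
∫ u^2 du=u^3/3 + C

Answer: cos^3(x)/3 + C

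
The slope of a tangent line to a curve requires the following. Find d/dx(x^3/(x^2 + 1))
Quotient rule: (f/g)' = (f'g - fg')/g²
f = x^3, f' = 3x^2
g = x^2 + 1, g' = 2x

Answer: (3x^2·(x^2 + 1) - 2x^4)/(x^2 + 1)²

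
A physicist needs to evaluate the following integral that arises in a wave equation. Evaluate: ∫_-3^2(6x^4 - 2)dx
Step 1: Find antiderivative F(x) = (6/5)x^5-2x
Step 2: F(2) - F(-3) = 172/5 - (-1428/5) = 320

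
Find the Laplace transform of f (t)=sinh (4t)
L{sinh(at)}=a/(s²-a²)
L{sinh(4t)}=4/(s²-16)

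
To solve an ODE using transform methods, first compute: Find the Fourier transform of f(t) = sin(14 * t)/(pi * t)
sin(W*t)/(pi*t)=(W/pi)*sinc(W*t/pi) is the impulse response of the ideal low-pass filter with cutoff W (here W=14).
Its Fourier transform is a rectangular function:
F(omega)=1 for |omega| < 14, 0 otherwise

Answer: rect(omega/28) [i.e., 1 for |omega| < 14, 0 otherwise]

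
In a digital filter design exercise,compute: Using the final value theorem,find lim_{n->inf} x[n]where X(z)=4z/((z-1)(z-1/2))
Final value theorem: lim x[n]=lim_{z->1} (z-1) * X(z)
(z-1) * X(z)=4z/(z-1/2)
As z->1: 4/(1-1/2)=4/(1/2)=8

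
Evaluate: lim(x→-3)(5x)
Polynomial is continuous, so substitute x = -3:
5·(-3) = -15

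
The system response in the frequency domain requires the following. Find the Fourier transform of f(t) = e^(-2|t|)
Using the standard pair: F{e^(-a|t|)} = 2a/(a^2+omega^2)
With a = 2: F(omega) = 4/(4+omega^2)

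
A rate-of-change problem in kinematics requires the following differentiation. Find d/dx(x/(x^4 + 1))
Quotient rule: (f/g)'=(f'g - fg')/g²
f=x, f'=1
g=x^4+1, g'=4x^3

Answer: (1·(x^4+1)-4x^4)/(x^4+1)²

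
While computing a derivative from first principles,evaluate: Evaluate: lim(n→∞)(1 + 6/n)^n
This is the definition of e^6: lim(1+6/n)^n=e^6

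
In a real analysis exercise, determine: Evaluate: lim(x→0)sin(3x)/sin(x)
sin(u) ≈ u for small u:
sin(3x)/sin(x) ≈ 3x/(x)=3/1

Answer: 3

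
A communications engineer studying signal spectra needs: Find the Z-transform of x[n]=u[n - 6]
Using the time-shift property: Z{u[n-6]} = z^(-6) * z/(z-1)
= z^(-5)/(z-1)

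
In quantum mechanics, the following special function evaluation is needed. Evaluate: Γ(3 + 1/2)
Γ(n+1/2) = (2n)!√π/(4^n·n!)
= 720√π/(64·6) = (15/8)·√π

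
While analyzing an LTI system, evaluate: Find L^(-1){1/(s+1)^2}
L^(-1){1/(s-a)^n} = t^(n-1)·e^(at)/(n-1)!
Here a = -1, n = 2: t^1·e^(-t)/1

Answer: t·e^(-t)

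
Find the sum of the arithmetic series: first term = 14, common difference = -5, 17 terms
Last term: a_n=14+(17-1)·-5=-66
Sum=n(a_1+a_n)/2=17(14+(-66))/2=-442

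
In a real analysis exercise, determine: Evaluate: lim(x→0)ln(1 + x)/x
L'Hôpital (0/0): lim 1/(1+x) / 1=1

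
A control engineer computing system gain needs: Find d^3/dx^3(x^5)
Apply power rule 3 times:
d^1: 5x^4
d^2: 20x^3
d^3: 60x^2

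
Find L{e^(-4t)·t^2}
First shifting: L{e^(at)f(t)} = F(s-a)
L{t^2} = 2/s^3
Shift s → s + 4: 2/(s + 4)^3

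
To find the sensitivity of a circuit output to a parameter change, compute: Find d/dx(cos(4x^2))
Chain rule: d/dx[cos(u)] = -sin(u)·u' where u = 4x^2
u' = 8x

Answer: -8x·sin(4x^2)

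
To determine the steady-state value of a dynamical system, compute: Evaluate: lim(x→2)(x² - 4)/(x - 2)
Factor: (x² - 4)=(x-2)(x + 2)
Cancel (x-2): lim(x→2) (x + 2)=4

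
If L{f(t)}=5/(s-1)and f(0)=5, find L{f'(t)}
L{f'(t)} = s·F(s) - f(0) = 5s/(s-1)-5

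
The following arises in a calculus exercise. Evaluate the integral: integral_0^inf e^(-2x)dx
integral_0^inf e^(-2x) dx = [-1/2*e^(-2x)]_0^inf
= 0 - (-1/2) = 1/2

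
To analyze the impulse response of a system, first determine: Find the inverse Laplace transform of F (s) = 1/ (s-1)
L^(-1){1/(s-a)}=c·e^(at)
Here a=1, c=1

Answer: e^(t)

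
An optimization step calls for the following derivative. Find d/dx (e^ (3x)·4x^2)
Product rule: (fg)'=f'g+fg'
f=e^(3x), f'=3·e^(3x)
g=4x^2, g'=8x

Answer: 12·e^(3x)·x^2+8·e^(3x)·x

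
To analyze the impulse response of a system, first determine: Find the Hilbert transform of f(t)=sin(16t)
The Hilbert transform shifts each frequency component by -pi/2.
H{sin(wt)}=-cos(wt)
With w=16: H{sin(16t)}=-cos(16t)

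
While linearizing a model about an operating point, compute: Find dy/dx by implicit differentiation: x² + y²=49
Differentiate both sides: 2x+2y·(dy/dx)=0
Solve: dy/dx=-2x/(2y)=-x/y

Answer: dy/dx=-x/y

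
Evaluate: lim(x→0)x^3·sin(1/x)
Squeeze theorem: -|x^3| ≤ x^3·sin(1/x) ≤ |x^3|
Since x^3 → 0 as x → 0, by squeeze theorem the limit is 0

Answer: 0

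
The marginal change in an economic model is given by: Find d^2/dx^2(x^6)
Apply power rule 2 times:
d^1: 6x^5
d^2: 30x^4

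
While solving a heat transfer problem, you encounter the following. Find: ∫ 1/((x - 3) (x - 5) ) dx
Partial fractions: 1/((x-3)(x-5)) = A/(x-3)+B/(x-5)
A = -1/2, B = 1/2
∫ [-1/2· 1/(x-3)+1/2· 1/(x-5)] dx
= (1/2)[ln|x-5| - ln|x-3|]+C

Answer: (1/2)·ln|(x-5)/(x-3)|+C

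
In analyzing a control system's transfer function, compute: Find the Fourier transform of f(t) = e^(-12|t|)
Using the standard pair: F{e^(-a|t|)} = 2a/(a^2+omega^2)
With a = 12: F(omega) = 24/(144+omega^2)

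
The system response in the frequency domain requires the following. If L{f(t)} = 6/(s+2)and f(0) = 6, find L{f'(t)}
L{f'(t)}=s·F(s) - f(0)=6s/(s+2)-6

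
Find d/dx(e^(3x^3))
Chain rule: d/dx[e^u] = e^u · u' where u = 3x^3
u' = 9x^2

Answer: 9x^2·e^(3x^3)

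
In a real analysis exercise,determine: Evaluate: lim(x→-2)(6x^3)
Polynomial is continuous, so substitute x=-2:
6·(-2)^3=-48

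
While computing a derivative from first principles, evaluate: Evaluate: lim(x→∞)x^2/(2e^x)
Apply L'Hôpital 2 times (∞/∞ each time):
Eventually get 2!/(2e^x) → 0

Answer: 0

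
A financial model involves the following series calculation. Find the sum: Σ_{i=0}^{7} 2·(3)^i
Geometric series: S = a(1 - r^n)/(1 - r)
a = 2, r = 3, n = 8
S = 2(1-6561)/-2 = 6560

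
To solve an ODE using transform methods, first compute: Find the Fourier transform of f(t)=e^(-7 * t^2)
The Fourier transform of a Gaussian e^(-a*t^2) is sqrt(pi/a)*e^(-omega^2/(4a)).
With a = 7: F(omega) = sqrt(pi/7)*e^(-omega^2/28)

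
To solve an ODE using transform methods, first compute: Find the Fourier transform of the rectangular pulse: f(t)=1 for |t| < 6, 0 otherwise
F(omega) = integral from -6 to 6 of e^(-j * omega * t) dt
= 2 * sin(6 * omega)/omega = 12 * sinc(6 * omega/pi)

Answer: 2 * sin(6 * omega)/omega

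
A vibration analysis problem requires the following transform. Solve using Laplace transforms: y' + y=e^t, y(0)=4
Take L: sY - 4+Y = 1/(s-1)
Y(s+1) = 1/(s-1)+4
Y = 1/((s-1)(s+1))+4/(s+1)
Partial fractions: 1/((s-1)(s+1)) = (1/2)/(s-1) - (1/2)/(s+1)
So Y = (1/2)/(s-1)+(7/2)/(s+1)
Inverse Laplace transform (L^(-1){1/(s-1)} = e^t, L^(-1){1/(s+1)} = e^(-t)):

Answer: y(t) = (1/2)·e^t+(7/2)·e^(-t)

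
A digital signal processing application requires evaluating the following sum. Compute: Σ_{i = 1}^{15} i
Using formula: Σ i^1 = n(n + 1)/2 = 15·16/2 = 120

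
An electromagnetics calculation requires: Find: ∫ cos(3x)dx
Using substitution u=3x: ∫ cos(u) du/3=sin(u)/3+C

Answer: (1/3)sin(3x)+C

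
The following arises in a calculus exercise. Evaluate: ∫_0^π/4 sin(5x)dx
Antiderivative: -cos(5x)/5
Evaluate at bounds: [-cos(5·π/4)/5] - [-cos(5·0)/5]
=(-(-√2/2) + (1))/5=1/5 + √2/10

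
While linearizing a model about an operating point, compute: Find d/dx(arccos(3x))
d/dx[arccos(u)] = -u'/√(1-u²), u = 3x, u' = 3

Answer: -3/√(1-9x²)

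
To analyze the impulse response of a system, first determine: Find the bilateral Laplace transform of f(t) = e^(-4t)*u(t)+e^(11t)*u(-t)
For e^(-4t) * u(t): L=1/(s + 4), Re(s) > -4
For e^(11t) * u(-t): L=-1/(s-11), Re(s) < 11
Combined: F(s)=1/(s + 4) - 1/(s-11), -4 < Re(s) < 11

Answer: 1/(s + 4) - 1/(s-11), ROC: -4 < Re(s) < 11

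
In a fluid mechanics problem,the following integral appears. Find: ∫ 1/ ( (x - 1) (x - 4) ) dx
Partial fractions: 1/((x-1)(x-4)) = A/(x-1)+B/(x-4)
A = -1/3, B = 1/3
∫ [-1/3· 1/(x-1)+1/3· 1/(x-4)] dx
= (1/3)[ln|x-4| - ln|x-1|]+C

Answer: (1/3)·ln|(x-4)/(x-1)|+C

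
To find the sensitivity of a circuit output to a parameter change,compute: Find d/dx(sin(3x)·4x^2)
Product rule: (fg)' = f'g+fg'
f = sin(3x), f' = 3·cos(3x)
g = 4x^2, g' = 8x

Answer: 12·cos(3x)·x^2+8·sin(3x)·x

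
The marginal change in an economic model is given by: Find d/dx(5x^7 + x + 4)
Power rule: d/dx(ax^n) = n·a·x^(n-1)
Term by term: 35·x^6 + 1

Answer: 35x^6 + 1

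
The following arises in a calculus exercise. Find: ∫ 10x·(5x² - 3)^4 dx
Let u=5x² - 3, du=10x dx
∫ u^4 du=u^5/5 + C

Answer: (5x² - 3)^5/5 + C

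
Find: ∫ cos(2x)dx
Using substitution u=2x: ∫ cos(u) du/2=sin(u)/2+C

Answer: (1/2)sin(2x)+C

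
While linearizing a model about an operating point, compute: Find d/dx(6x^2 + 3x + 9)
Power rule: d/dx(ax^n) = n·a·x^(n-1)
Term by term: 12·x + 3

Answer: 12x + 3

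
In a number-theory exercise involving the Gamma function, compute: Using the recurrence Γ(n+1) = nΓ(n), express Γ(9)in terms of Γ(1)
Γ(9)=8Γ(8)=8·7Γ(7)=...=8!·Γ(1)=40320·Γ(1)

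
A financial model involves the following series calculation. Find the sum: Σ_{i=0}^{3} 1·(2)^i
Geometric series: S = a(1 - r^n)/(1 - r)
a = 1, r = 2, n = 4
S = 1(1 - 16)/-1 = 15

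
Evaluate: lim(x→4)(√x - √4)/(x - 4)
Multiply by conjugate (√x+√4)/(√x+√4):
=(x - 4)/((x - 4)(√x+√4))=1/(√x+√4)
As x → 4: 1/(2√4)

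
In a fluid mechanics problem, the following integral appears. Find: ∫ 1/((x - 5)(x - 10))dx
Partial fractions: 1/((x-5)(x-10))=A/(x-5) + B/(x-10)
A=-1/5, B=1/5
∫ [-1/5· 1/(x-5) + 1/5· 1/(x-10)] dx
=(1/5)[ln|x-10| - ln|x-5|] + C

Answer: (1/5)·ln|(x-10)/(x-5)| + C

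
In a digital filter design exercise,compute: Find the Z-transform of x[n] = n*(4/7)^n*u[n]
Using the property Z{n*a^n*u[n]} = az/(z-a)^2
With a = 4/7: X(z) = (4/7)z/(z - 4/7)^2, |z| > 4/7

Answer: (4/7)z/(z - 4/7)^2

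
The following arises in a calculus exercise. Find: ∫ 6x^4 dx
Using power rule: ∫ 6x^4 dx=6/5 x^5+C=(6/5)x^5+C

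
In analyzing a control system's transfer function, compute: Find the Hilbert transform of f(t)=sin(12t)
The Hilbert transform shifts each frequency component by -pi/2.
H{sin(wt)} = -cos(wt)
With w = 12: H{sin(12t)} = -cos(12t)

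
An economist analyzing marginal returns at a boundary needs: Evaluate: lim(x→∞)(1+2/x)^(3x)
Rewrite as [(1+2/x)^x]^3.
lim(1+2/x)^x = e^2, so limit = (e^2)^3 = e^6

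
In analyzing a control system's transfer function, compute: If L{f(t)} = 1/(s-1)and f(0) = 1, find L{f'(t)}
L{f'(t)} = s·F(s) - f(0) = s/(s-1) - 1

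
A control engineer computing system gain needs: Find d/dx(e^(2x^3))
Chain rule: d/dx[e^u] = e^u · u' where u = 2x^3
u' = 6x^2

Answer: 6x^2·e^(2x^3)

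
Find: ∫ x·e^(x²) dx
Let u=x², du=2x dx
∫ (1/2)e^u du=e^u/2 + C

Answer: e^(x²)/2 + C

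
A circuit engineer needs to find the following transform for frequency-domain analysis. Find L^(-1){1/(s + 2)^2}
L^(-1){1/(s-a)^n} = t^(n-1)·e^(at)/(n-1)!
Here a = -2, n = 2: t^1·e^(-2t)/1

Answer: t·e^(-2t)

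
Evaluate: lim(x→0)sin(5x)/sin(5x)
sin(u) ≈ u for small u:
sin(5x)/sin(5x) ≈ 5x/(5x)=5/5

Answer: 1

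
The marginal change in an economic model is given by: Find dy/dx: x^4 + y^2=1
Differentiate: 4x^3 + 2y·(dy/dx) = 0
dy/dx = -4x^3/(2y)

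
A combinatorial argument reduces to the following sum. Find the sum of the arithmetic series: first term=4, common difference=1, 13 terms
Last term: a_n = 4 + (13 - 1)·1 = 16
Sum = n(a_1 + a_n)/2 = 13(4 + 16)/2 = 130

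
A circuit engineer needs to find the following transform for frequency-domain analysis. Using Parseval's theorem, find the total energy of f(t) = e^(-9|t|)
Parseval's theorem: E = integral |f(t)|^2 dt = (1/2pi) integral |F(omega)|^2 domega
E = integral_{-inf}^{inf} e^(-18|t|) dt = 2 * integral_0^inf e^(-18t) dt = 2/(2 * 9) = 1/9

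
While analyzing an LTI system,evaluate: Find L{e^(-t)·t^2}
First shifting: L{e^(at)f(t)}=F(s-a)
L{t^2}=2/s^3
Shift s → s+1: 2/(s+1)^3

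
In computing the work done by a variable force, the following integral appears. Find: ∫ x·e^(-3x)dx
Integration by parts: u = x, dv = e^(-3x) dx
du = dx, v = e^(-3x)/(-3)
= x·e^(-3x)/(-3) - ∫ e^(-3x)/(-3) dx
= x·e^(-3x)/(-3) - e^(-3x)/9 + C

Answer: e^(-3x)(x/(-3) - 1/9) + C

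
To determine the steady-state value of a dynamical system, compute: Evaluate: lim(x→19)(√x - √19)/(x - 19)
Multiply by conjugate (√x + √19)/(√x + √19):
= (x - 19)/((x - 19)(√x + √19)) = 1/(√x + √19)
As x → 19: 1/(2√19)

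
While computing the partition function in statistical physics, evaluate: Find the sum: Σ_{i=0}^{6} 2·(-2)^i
Geometric series: S = a(1 - r^n)/(1 - r)
a = 2, r = -2, n = 7
S = 2(1+128)/3 = 86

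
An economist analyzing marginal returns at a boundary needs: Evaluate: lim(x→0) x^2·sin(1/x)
Squeeze theorem: -|x^2| ≤ x^2·sin(1/x) ≤ |x^2|
Since x^2 → 0 as x → 0, by squeeze theorem the limit is 0

Answer: 0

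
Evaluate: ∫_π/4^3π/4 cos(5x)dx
Antiderivative: sin(5x)/5
Evaluate at bounds: [sin(5·3π/4)/5] - [sin(5·π/4)/5]
= ((-√2/2) - (-√2/2))/5 = 0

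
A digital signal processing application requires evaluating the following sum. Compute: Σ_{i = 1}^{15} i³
Using formula: Σ i^3=[n(n+1)/2]²=[15·16/2]²=14400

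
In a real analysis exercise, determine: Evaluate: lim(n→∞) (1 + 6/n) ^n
This is the definition of e^6: lim(1+6/n)^n=e^6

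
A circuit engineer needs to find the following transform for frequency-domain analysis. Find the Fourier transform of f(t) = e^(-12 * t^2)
The Fourier transform of a Gaussian e^(-a * t^2) is sqrt(pi/a) * e^(-omega^2/(4a)).
With a = 12: F(omega) = sqrt(pi/12) * e^(-omega^2/48)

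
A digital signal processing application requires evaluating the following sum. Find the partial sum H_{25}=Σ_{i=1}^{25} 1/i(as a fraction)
H_25 = 1 + 1/2 + 1/3 + ... + 1/25
= 34052522467/8923714800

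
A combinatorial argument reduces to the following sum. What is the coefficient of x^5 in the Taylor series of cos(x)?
cos(x) has only even powers. Coefficient of x^5=0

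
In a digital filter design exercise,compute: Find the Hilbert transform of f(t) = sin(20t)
The Hilbert transform shifts each frequency component by -pi/2.
H{sin(wt)} = -cos(wt)
With w = 20: H{sin(20t)} = -cos(20t)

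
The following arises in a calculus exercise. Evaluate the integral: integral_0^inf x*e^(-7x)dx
This is a Gamma integral. Substitute u = 7x (du = 7 dx):
integral_0^inf x * e^(-7x) dx = (1/7^2) integral_0^inf u^1 * e^(-u) du
= Gamma(2)/7^2 = 1!/7^2 = 1/49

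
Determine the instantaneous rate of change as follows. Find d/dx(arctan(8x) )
d/dx[arctan(u)] = u'/(1+u²), u = 8x, u' = 8

Answer: 8/(1+64x²)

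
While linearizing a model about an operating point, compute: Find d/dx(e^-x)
Chain rule: d/dx[e^u]=e^u · u' where u=-x
u'=-1

Answer: -1·e^-x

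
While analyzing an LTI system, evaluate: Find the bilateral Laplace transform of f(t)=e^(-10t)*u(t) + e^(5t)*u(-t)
For e^(-10t)*u(t): L=1/(s + 10), Re(s) > -10
For e^(5t)*u(-t): L=-1/(s-5), Re(s) < 5
Combined: F(s)=1/(s + 10) - 1/(s-5), -10 < Re(s) < 5

Answer: 1/(s + 10) - 1/(s-5), ROC: -10 < Re(s) < 5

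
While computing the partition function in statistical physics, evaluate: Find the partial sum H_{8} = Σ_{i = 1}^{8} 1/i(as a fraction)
H_8=1+1/2+1/3+...+1/8
=761/280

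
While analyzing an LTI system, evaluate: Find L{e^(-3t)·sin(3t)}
First shifting: L{e^(at)f(t)}=F(s-a)
L{sin(3t)}=3/(s² + 9)
Shift: 3/((s + 3)² + 9)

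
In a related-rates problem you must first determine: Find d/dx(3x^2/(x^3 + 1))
Quotient rule: (f/g)' = (f'g - fg')/g²
f = 3x^2, f' = 6x
g = x^3+1, g' = 3x^2

Answer: (6x·(x^3+1)-9x^4)/(x^3+1)²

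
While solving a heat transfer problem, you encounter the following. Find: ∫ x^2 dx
Using power rule: ∫ x^2 dx = 1/3 x^3 + C = (1/3)x^3 + C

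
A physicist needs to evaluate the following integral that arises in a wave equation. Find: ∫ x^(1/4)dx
Power rule: ∫ x^(1/4) dx = x^(5/4)/(5/4)+C

Answer: (4/5)·x^(5/4)+C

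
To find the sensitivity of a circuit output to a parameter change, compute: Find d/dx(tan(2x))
Chain rule: d/dx[tan(u)]=sec²(u)·u' where u=2x
u'=2

Answer: 2·sec²(2x)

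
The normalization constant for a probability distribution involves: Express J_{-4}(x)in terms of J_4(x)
For integer n: J_{-n}(x) = (-1)^n J_n(x)
With n = 4: J_{-4}(x) = (-1)^4 J_4(x) = J_4(x)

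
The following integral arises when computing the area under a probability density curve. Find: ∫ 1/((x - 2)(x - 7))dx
Partial fractions: 1/((x-2)(x-7)) = A/(x-2)+B/(x-7)
A = -1/5, B = 1/5
∫ [-1/5· 1/(x-2)+1/5· 1/(x-7)] dx
= (1/5)[ln|x-7| - ln|x-2|]+C

Answer: (1/5)·ln|(x-7)/(x-2)|+C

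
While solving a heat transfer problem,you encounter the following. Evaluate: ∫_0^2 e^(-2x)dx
Antiderivative: (1/(-2))e^(-2x)
Evaluate: (1/(-2))(e^-4 - 1)

Answer: (e^-4 - 1)/(-2)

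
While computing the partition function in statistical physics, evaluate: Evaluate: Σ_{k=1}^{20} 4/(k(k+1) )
Partial fractions: 4/(k(k + 1)) = 4/k - 4/(k + 1)
Telescoping sum: 4(1 - 1/21) = 4·20/21

Answer: 80/21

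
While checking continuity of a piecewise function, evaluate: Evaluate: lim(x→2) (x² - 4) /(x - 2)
Factor: (x² - 4) = (x-2)(x+2)
Cancel (x-2): lim(x→2) (x+2) = 4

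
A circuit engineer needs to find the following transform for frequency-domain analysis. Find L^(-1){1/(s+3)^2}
L^(-1){1/(s-a)^n}=t^(n-1)·e^(at)/(n-1)!
Here a=-3, n=2: t^1·e^(-3t)/1

Answer: t·e^(-3t)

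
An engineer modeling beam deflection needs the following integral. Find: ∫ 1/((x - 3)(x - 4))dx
Partial fractions: 1/((x-3)(x-4))=A/(x-3) + B/(x-4)
A=-1, B=1
∫ [-1· 1/(x-3) + 1· 1/(x-4)] dx
=(1)[ln|x-4| - ln|x-3|] + C

Answer: ln|(x-4)/(x-3)| + C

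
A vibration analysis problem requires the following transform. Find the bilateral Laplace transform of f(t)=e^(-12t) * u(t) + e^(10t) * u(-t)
For e^(-12t)*u(t): L=1/(s + 12), Re(s) > -12
For e^(10t)*u(-t): L=-1/(s-10), Re(s) < 10
Combined: F(s)=1/(s + 12) - 1/(s-10), -12 < Re(s) < 10

Answer: 1/(s + 12) - 1/(s-10), ROC: -12 < Re(s) < 10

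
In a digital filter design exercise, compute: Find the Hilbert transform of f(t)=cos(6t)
The Hilbert transform shifts each frequency component by -pi/2.
H{cos(wt)}=sin(wt)
With w=6: H{cos(6t)}=sin(6t)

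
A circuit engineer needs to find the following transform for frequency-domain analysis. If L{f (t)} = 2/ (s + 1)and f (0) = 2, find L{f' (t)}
L{f'(t)}=s·F(s) - f(0)=2s/(s + 1) - 2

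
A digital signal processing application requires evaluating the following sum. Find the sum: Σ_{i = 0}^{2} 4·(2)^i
Geometric series: S=a(1 - r^n)/(1 - r)
a=4, r=2, n=3
S=4(1 - 8)/-1=28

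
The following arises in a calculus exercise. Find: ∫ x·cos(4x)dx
By parts: u=x, dv=cos(4x) dx
du=dx, v=sin(4x)/4
=x·sin(4x)/4 + cos(4x)/4² + C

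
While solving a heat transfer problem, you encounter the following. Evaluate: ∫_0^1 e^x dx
Antiderivative: e^x
Evaluate: (e^1-1)

Answer: e^1-1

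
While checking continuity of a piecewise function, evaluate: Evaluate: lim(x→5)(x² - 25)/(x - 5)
Factor: (x² - 25) = (x-5)(x + 5)
Cancel (x-5): lim(x→5) (x + 5) = 10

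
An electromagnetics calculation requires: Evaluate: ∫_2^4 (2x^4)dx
Step 1: Find antiderivative F(x)=(2/5)x^5
Step 2: F(4) - F(2)=2048/5 - (64/5)=1984/5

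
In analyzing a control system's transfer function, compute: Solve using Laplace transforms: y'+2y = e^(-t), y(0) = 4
Take L: sY - 4+2Y = 1/(s+1)
Y(s+2) = 1/(s+1)+4
Y = 1/((s+1)(s+2))+4/(s+2)
Partial fractions: 1/((s+1)(s+2)) = 1/(s+1)-1/(s+2)
So Y = 1/(s+1)+3/(s+2)
Inverse Laplace transform (L^(-1){1/(s+1)} = e^(-t), L^(-1){1/(s+2)} = e^(-2t)):

Answer: y(t) = 1·e^(-t)+3·e^(-2t)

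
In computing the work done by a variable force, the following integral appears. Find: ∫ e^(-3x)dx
Since d/dx[e^(-3x)]=-3e^(-3x), we get -1/3 e^(-3x) + C

Answer: (-1/3)e^(-3x) + C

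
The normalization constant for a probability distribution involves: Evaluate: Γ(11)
Γ(n) = (n-1)! for positive integers
Γ(11) = 10! = 3628800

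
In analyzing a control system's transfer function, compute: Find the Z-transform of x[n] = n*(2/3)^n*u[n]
Using the property Z{n*a^n*u[n]} = az/(z-a)^2
With a = 2/3: X(z) = (2/3)z/(z - 2/3)^2, |z| > 2/3

Answer: (2/3)z/(z - 2/3)^2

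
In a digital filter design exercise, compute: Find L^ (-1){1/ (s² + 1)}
L^(-1){w/(s²+w²)} = sin(wt)
Here w = 1

Answer: sin(t)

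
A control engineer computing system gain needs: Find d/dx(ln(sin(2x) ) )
Chain rule: d/dx[ln(u)]=u'/u where u=sin(2x)
u'=2cos(2x)

Answer: (2cos(2x))/(sin(2x))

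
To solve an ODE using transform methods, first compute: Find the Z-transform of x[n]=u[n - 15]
Using the time-shift property: Z{u[n-15]}=z^(-15)*z/(z-1)
=z^(-14)/(z-1)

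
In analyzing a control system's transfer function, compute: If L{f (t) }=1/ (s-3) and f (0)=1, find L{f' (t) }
L{f'(t)}=s·F(s) - f(0)=s/(s-3)-1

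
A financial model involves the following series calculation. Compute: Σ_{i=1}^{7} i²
Using formula: Σ i^2 = n(n+1)(2n+1)/6 = 7·8·15/6 = 140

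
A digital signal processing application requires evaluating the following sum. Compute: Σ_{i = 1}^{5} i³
Using formula: Σ i^3=[n(n + 1)/2]²=[5·6/2]²=225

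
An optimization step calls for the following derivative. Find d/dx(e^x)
Chain rule: d/dx[e^u] = e^u · u' where u = x
u' = 1

Answer: 1·e^x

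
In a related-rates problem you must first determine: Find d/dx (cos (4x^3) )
Chain rule: d/dx[cos(u)] = -sin(u)·u' where u = 4x^3
u' = 12x^2

Answer: -12x^2·sin(4x^3)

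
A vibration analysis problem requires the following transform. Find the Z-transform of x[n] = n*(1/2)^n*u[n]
Using the property Z{n * a^n * u[n]}=az/(z-a)^2
With a=1/2: X(z)=(1/2)z/(z - 1/2)^2, |z| > 1/2

Answer: (1/2)z/(z - 1/2)^2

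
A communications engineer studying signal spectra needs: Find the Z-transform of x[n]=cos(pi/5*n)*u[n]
Z{cos(w0 * n) * u[n]} = z(z - cos(w0))/(z^2 - 2z * cos(w0) + 1)
With w0 = pi/5: X(z) = z(z - cos(pi/5))/(z^2 - 2z * cos(pi/5) + 1)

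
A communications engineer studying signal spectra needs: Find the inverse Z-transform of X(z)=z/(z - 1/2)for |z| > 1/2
Standard pair: z/(z-a) <-> a^n*u[n] for causal signals
With a=1/2: x[n]=(1/2)^n*u[n]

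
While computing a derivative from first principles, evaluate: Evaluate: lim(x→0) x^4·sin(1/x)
Squeeze theorem: -|x^4| ≤ x^4·sin(1/x) ≤ |x^4|
Since x^4 → 0 as x → 0, by squeeze theorem the limit is 0

Answer: 0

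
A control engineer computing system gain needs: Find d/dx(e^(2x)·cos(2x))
Product rule: (fg)' = f'g+fg'
f = e^(2x), f' = 2·e^(2x)
g = cos(2x), g' = -2·sin(2x)

Answer: 2·e^(2x)·cos(2x)-2·e^(2x)·sin(2x)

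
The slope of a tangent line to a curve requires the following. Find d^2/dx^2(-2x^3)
Apply power rule 2 times:
d^1: -6x^2
d^2: -12x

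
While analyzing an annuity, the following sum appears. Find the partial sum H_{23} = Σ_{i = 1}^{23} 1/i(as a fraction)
H_23=1 + 1/2 + 1/3 + ... + 1/23
=444316699/118982864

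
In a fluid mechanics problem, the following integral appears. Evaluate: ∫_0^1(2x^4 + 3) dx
Step 1: Find antiderivative F(x)=(2/5)x^5+3x
Step 2: F(1) - F(0)=17/5 - (0)=17/5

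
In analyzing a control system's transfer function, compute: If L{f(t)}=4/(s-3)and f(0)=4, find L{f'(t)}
L{f'(t)}=s·F(s) - f(0)=4s/(s-3)-4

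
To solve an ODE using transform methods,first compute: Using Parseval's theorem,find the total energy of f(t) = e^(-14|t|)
Parseval's theorem: E=integral |f(t)|^2 dt=(1/2pi) integral |F(omega)|^2 domega
E=integral_{-inf}^{inf} e^(-28|t|) dt=2*integral_0^inf e^(-28t) dt=2/(2*14)=1/14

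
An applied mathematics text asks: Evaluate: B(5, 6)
B(x,y) = Γ(x)Γ(y)/Γ(x+y) = (x-1)!(y-1)!/(x+y-1)!
B(5,6) = 4!·5!/10! = 1/1260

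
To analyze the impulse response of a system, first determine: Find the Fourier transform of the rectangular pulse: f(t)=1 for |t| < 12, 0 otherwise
F(omega) = integral from -12 to 12 of e^(-j * omega * t) dt
= 2 * sin(12 * omega)/omega = 24 * sinc(12 * omega/pi)

Answer: 2 * sin(12 * omega)/omega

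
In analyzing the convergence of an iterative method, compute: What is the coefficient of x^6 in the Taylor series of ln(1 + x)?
ln(1 + x) = Σ (-1)^(n + 1) x^n/n
Coefficient of x^6 = (-1)^7/6 = -1/6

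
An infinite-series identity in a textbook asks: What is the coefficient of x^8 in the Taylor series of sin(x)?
sin(x) has only odd powers. Coefficient of x^8 = 0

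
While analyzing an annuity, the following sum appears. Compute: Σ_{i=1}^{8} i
Using formula: Σ i^1 = n(n+1)/2 = 8·9/2 = 36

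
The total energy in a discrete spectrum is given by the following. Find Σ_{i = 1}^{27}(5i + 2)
= 5·Σ i+2·27 = 5·378+54 = 1944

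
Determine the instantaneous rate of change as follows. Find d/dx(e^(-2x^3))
Chain rule: d/dx[e^u]=e^u · u' where u=-2x^3
u'=-6x^2

Answer: -6x^2·e^(-2x^3)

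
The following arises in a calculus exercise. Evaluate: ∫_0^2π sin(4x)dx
Antiderivative: -cos(4x)/4
Evaluate at bounds: [-cos(4·2π)/4] - [-cos(4·0)/4]
=(-(1) + (1))/4=0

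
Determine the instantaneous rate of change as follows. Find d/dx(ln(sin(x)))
Chain rule: d/dx[ln(u)] = u'/u where u = sin(x)
u' = cos(x)

Answer: (cos(x))/(sin(x))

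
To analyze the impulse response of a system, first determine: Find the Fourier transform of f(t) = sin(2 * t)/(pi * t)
sin(W*t)/(pi*t) = (W/pi)*sinc(W*t/pi) is the impulse response of the ideal low-pass filter with cutoff W (here W = 2).
Its Fourier transform is a rectangular function:
F(omega) = 1 for |omega| < 2, 0 otherwise

Answer: rect(omega/4) [i.e., 1 for |omega| < 2, 0 otherwise]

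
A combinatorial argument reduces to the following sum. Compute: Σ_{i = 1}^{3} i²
Using formula: Σ i^2=n(n+1)(2n+1)/6=3·4·7/6=14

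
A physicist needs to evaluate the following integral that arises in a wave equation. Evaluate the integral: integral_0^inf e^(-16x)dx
integral_0^inf e^(-16x) dx=[-1/16*e^(-16x)]_0^inf
=0 - (-1/16)=1/16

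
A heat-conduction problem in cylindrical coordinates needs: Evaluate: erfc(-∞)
erfc(x) = 1 - erf(x); erfc(-∞) = 1 - erf(-∞) = 1 - (-1) = 2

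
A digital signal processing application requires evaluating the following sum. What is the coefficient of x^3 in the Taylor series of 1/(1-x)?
1/(1-x) = Σ x^n for |x|<1
All coefficients are 1

Answer: 1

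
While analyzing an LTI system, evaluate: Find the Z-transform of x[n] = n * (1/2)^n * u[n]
Using the property Z{n*a^n*u[n]}=az/(z-a)^2
With a=1/2: X(z)=(1/2)z/(z - 1/2)^2, |z| > 1/2

Answer: (1/2)z/(z - 1/2)^2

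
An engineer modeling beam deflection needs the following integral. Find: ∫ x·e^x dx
Integration by parts: u = x, dv = e^x dx
du = dx, v = e^x
= x·e^x - ∫ e^x dx
= x·e^x - e^x+C

Answer: e^x(x - 1)+C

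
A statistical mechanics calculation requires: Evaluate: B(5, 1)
B(x,y)=Γ(x)Γ(y)/Γ(x + y)=(x-1)!(y-1)!/(x + y-1)!
B(5,1)=4!·0!/5!=1/5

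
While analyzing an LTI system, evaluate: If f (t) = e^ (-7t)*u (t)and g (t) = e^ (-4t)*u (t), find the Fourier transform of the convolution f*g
By the convolution theorem: F{f * g}=F(omega) * G(omega)
F(omega)=1/(7 + j * omega), G(omega)=1/(4 + j * omega)
F{f * g}=1/((7 + j * omega)(4 + j * omega))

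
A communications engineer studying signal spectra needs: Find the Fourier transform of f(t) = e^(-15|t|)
Using the standard pair: F{e^(-a|t|)}=2a/(a^2 + omega^2)
With a=15: F(omega)=30/(225 + omega^2)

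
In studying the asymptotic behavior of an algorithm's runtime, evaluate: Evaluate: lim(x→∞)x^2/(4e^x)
Apply L'Hôpital 2 times (∞/∞ each time):
Eventually get 2!/(4e^x) → 0

Answer: 0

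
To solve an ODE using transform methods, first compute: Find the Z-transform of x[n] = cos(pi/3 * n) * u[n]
Z{cos(w0 * n) * u[n]}=z(z - cos(w0))/(z^2-2z * cos(w0)+1)
With w0=pi/3: X(z)=z(z - cos(pi/3))/(z^2-2z * cos(pi/3)+1)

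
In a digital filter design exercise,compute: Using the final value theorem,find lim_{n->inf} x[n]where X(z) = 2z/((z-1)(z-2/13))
Final value theorem: lim x[n]=lim_{z->1} (z-1)*X(z)
(z-1)*X(z)=2z/(z-2/13)
As z->1: 2/(1 - 2/13)=2/(11/13)=26/11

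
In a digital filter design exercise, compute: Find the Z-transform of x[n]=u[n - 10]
Using the time-shift property: Z{u[n-10]} = z^(-10)*z/(z-1)
= z^(-9)/(z-1)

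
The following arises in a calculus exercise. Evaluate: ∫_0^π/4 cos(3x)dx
Antiderivative: sin(3x)/3
Evaluate at bounds: [sin(3·π/4)/3] - [sin(3·0)/3]
= ((√2/2) - (0))/3 = √2/6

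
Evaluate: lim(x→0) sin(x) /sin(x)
sin(u) ≈ u for small u:
sin(x)/sin(x) ≈ x/(x) = 1/1

Answer: 1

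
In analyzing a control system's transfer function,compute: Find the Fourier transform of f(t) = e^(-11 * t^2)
The Fourier transform of a Gaussian e^(-a * t^2) is sqrt(pi/a) * e^(-omega^2/(4a)).
With a = 11: F(omega) = sqrt(pi/11) * e^(-omega^2/44)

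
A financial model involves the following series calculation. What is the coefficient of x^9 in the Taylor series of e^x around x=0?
Taylor series of e^x=Σ x^n/n!
Coefficient of x^9=1/9!=1/362880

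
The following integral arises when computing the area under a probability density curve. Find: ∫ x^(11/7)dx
Power rule: ∫ x^(11/7) dx = x^(18/7)/(18/7)+C

Answer: (7/18)·x^(18/7)+C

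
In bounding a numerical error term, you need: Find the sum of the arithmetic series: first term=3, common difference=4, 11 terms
Last term: a_n=3+(11-1)·4=43
Sum=n(a_1+a_n)/2=11(3+43)/2=253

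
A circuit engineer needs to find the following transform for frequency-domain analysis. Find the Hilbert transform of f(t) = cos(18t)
The Hilbert transform shifts each frequency component by -pi/2.
H{cos(wt)}=sin(wt)
With w=18: H{cos(18t)}=sin(18t)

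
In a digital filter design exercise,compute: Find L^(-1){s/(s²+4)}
L^(-1){s/(s²+w²)} = cos(wt)
Here w = 2

Answer: cos(2t)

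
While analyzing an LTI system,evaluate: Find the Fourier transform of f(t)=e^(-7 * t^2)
The Fourier transform of a Gaussian e^(-a*t^2) is sqrt(pi/a)*e^(-omega^2/(4a)).
With a = 7: F(omega) = sqrt(pi/7)*e^(-omega^2/28)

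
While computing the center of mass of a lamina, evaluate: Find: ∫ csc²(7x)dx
Since d/dx[-cot(7x)]=7csc²(7x), integral=-cot(7x)/7+C

Answer: (-1/7)cot(7x)+C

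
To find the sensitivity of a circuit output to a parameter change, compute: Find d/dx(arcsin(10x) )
d/dx[arcsin(u)] = u'/√(1-u²), u = 10x, u' = 10

Answer: 10/√(1 - 100x²)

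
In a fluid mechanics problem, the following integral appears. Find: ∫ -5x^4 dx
Using power rule: ∫ -5x^4 dx = -5/5 x^5+C = -x^5+C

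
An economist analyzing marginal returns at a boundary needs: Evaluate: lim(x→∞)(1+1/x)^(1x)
Rewrite as [(1 + 1/x)^x]^1.
lim(1 + 1/x)^x = e^1, so limit = (e^1)^1 = e^1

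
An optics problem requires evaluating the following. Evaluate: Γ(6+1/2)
Γ(n+1/2) = (2n)!√π/(4^n·n!)
= 479001600√π/(4096·720) = (10395/64)·√π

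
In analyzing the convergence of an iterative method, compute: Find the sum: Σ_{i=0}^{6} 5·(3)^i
Geometric series: S = a(1 - r^n)/(1 - r)
a = 5, r = 3, n = 7
S = 5(1 - 2187)/-2 = 5465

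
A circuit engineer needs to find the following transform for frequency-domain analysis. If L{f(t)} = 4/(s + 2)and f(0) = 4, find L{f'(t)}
L{f'(t)} = s·F(s) - f(0) = 4s/(s + 2) - 4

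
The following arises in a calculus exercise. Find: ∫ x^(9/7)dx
Power rule: ∫ x^(9/7) dx = x^(16/7)/(16/7)+C

Answer: (7/16)·x^(16/7)+C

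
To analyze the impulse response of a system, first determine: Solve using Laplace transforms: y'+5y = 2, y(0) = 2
Take L of both sides: sY(s)-2+5Y(s)=2/s
Y(s)(s+5)=2/s+2
Y(s)=2/(s(s+5))+2/(s+5)
Partial fractions: 2/(s(s+5))=(2/5)/s - (2/5)/(s+5)
So Y(s)=(2/5)/s+(8/5)/(s+5)
Inverse transform (L^(-1){1/s}=1, L^(-1){1/(s+5)}=e^(-5t)):

Answer: y(t)=2/5+(8/5)·e^(-5t)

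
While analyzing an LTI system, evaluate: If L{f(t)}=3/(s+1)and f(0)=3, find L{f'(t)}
L{f'(t)} = s·F(s) - f(0) = 3s/(s + 1) - 3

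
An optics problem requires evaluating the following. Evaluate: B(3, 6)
B(x,y) = Γ(x)Γ(y)/Γ(x+y) = (x-1)!(y-1)!/(x+y-1)!
B(3,6) = 2!·5!/8! = 1/168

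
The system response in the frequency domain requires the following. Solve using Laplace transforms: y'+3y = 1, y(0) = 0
Take L of both sides: sY(s) - 0 + 3Y(s)=1/s
Y(s)(s + 3)=1/s + 0
Y(s)=1/(s(s + 3)) + 0/(s + 3)
Partial fractions: 1/(s(s + 3))=(1/3)/s - (1/3)/(s + 3)
So Y(s)=(1/3)/s - (1/3)/(s + 3)
Inverse transform (L^(-1){1/s}=1, L^(-1){1/(s + 3)}=e^(-3t)):

Answer: y(t)=1/3 - (1/3)·e^(-3t)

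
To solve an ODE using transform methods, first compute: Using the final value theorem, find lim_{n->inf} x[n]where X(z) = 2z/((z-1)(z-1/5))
Final value theorem: lim x[n]=lim_{z->1} (z-1)*X(z)
(z-1)*X(z)=2z/(z-1/5)
As z->1: 2/(1 - 1/5)=2/(4/5)=5/2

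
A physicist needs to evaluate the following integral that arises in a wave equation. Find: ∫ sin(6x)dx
Using substitution u=6x: ∫ sin(u) du/6=-cos(u)/6 + C

Answer: (-1/6)cos(6x) + C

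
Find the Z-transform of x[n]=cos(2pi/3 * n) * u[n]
Z{cos(w0*n)*u[n]} = z(z - cos(w0))/(z^2 - 2z*cos(w0) + 1)
With w0 = 2pi/3: X(z) = z(z - cos(2pi/3))/(z^2 - 2z*cos(2pi/3) + 1)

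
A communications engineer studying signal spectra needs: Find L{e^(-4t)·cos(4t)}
First shifting: L{e^(at)f(t)}=F(s-a)
L{cos(4t)}=s/(s²+16)
Shift: (s+4)/((s+4)²+16)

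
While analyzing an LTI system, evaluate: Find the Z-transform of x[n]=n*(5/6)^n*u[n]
Using the property Z{n*a^n*u[n]}=az/(z-a)^2
With a=5/6: X(z)=(5/6)z/(z - 5/6)^2, |z| > 5/6

Answer: (5/6)z/(z - 5/6)^2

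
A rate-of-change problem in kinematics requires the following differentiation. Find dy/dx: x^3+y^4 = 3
Differentiate: 3x^2+4y^3·(dy/dx) = 0
dy/dx = -3x^2/(4y^3)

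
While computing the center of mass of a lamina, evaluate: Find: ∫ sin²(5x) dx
Using identity sin²(u)=(1 - cos(2u))/2:
∫ (1 - cos(10x))/2 dx=x/2 - sin(10x)/20+C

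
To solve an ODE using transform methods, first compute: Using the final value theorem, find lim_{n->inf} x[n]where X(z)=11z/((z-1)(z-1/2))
Final value theorem: lim x[n]=lim_{z->1} (z-1)*X(z)
(z-1)*X(z)=11z/(z-1/2)
As z->1: 11/(1-1/2)=11/(1/2)=22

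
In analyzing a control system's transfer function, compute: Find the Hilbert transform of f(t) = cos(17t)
The Hilbert transform shifts each frequency component by -pi/2.
H{cos(wt)}=sin(wt)
With w=17: H{cos(17t)}=sin(17t)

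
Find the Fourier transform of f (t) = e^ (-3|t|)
Using the standard pair: F{e^(-a|t|)} = 2a/(a^2+omega^2)
With a = 3: F(omega) = 6/(9+omega^2)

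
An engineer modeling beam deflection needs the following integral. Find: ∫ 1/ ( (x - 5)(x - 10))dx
Partial fractions: 1/((x-5)(x-10)) = A/(x-5) + B/(x-10)
A = -1/5, B = 1/5
∫ [-1/5· 1/(x-5) + 1/5· 1/(x-10)] dx
= (1/5)[ln|x-10| - ln|x-5|] + C

Answer: (1/5)·ln|(x-10)/(x-5)| + C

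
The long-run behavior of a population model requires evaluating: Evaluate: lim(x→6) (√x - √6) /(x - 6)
Multiply by conjugate (√x+√6)/(√x+√6):
= (x - 6)/((x - 6)(√x+√6)) = 1/(√x+√6)
As x → 6: 1/(2√6)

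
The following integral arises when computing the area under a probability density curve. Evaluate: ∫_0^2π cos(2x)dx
Antiderivative: sin(2x)/2
Evaluate at bounds: [sin(2·2π)/2] - [sin(2·0)/2]
= ((0) - (0))/2 = 0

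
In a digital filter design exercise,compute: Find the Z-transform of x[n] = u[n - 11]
Using the time-shift property: Z{u[n-11]} = z^(-11)*z/(z-1)
= z^(-10)/(z-1)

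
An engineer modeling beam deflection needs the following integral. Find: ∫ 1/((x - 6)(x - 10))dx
Partial fractions: 1/((x-6)(x-10))=A/(x-6)+B/(x-10)
A=-1/4, B=1/4
∫ [-1/4· 1/(x-6)+1/4· 1/(x-10)] dx
=(1/4)[ln|x-10| - ln|x-6|]+C

Answer: (1/4)·ln|(x-10)/(x-6)|+C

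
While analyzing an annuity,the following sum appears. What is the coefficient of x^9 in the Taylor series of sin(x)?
sin(x)=Σ (-1)^k x^(2k+1)/(2k+1)!
For x^9: (-1)^4/9!=1/362880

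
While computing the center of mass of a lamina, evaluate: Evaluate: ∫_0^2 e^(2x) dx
Antiderivative: (1/2)e^(2x)
Evaluate: (1/2)(e^4 - 1)

Answer: (e^4 - 1)/2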